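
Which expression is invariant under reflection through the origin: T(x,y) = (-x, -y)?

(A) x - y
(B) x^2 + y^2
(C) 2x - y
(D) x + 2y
B

The map is reflection through the origin: T(x,y) = (-x, -y).
Substitute the transformed coordinates into each option and compare with the original:
(A) x - y  ->  (-x) - (-y) = -x + y   [differs from x - y: not invariant]
(B) x^2 + y^2  ->  (-x)^2 + (-y)^2 = x^2 + y^2   [equals x^2 + y^2: invariant]
(C) 2x - y  ->  2(-x) - (-y) = -2x + y   [differs from 2x - y: not invariant]
(D) x + 2y  ->  (-x) + 2(-y) = -x - 2y   [differs from x + 2y: not invariant]

Only option (B), x^2 + y^2, is unchanged by the transformation.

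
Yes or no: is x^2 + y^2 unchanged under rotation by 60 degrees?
Yes

Applying rotation by 60 degrees: x' = x*cos(60 degrees) - y*sin(60 degrees) = x/2 - sqrt(3)y/2, y' = x*sin(60 degrees) + y*cos(60 degrees) = sqrt(3)x/2 + y/2

Substituting into x^2 + y^2:
(x/2 - sqrt(3)y/2)^2 + (sqrt(3)x/2 + y/2)^2
= x^2 + y^2

This equals the original expression x^2 + y^2, so it IS invariant.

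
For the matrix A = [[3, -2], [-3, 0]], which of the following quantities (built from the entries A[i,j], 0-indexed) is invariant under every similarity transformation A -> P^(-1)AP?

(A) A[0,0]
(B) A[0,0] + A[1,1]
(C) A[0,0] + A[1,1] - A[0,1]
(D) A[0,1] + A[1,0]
B

A[0,0] + A[1,1] is the trace of A. By the cyclic property of the trace, tr(P^(-1)AP) = tr(APP^(-1)) = tr(A), so it is the same for every matrix similar to A.

The other combinations are not similarity invariants. For example, take P = [[1, 1], [1, 2]] (det P = 1), so P^(-1) = [[2, -1], [-1, 1]] and
B = P^(-1)AP = [[5, 1], [-4, -2]].
Evaluating each option on A and on B:
(A) A[0,0]: 3 for A, 5 for B -> changes
(B) A[0,0] + A[1,1]: 3 for A, 3 for B -> unchanged
(C) A[0,0] + A[1,1] - A[0,1]: 5 for A, 2 for B -> changes
(D) A[0,1] + A[1,0]: -5 for A, -3 for B -> changes

Only (B) A[0,0] + A[1,1] = 3 survives (and it does so for every P, not just this one), so it is the invariant.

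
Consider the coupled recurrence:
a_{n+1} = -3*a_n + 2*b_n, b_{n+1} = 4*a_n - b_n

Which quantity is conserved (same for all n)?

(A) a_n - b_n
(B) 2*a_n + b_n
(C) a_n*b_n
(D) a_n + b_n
D

Replace a_n by a_{n+1} = -3*a_n + 2*b_n and b_n by b_{n+1} = 4*a_n - b_n in each option and simplify:
(A) a_n - b_n  ->  (-3*a_n + 2*b_n) - (4*a_n - b_n) = -7*a_n + 3*b_n   [not conserved]
(B) 2*a_n + b_n  ->  2*(-3*a_n + 2*b_n) + (4*a_n - b_n) = -2*a_n + 3*b_n   [not conserved]
(C) a_n*b_n  ->  (-3*a_n + 2*b_n)*(4*a_n - b_n) = -12*a_n^2 + 11*a_n*b_n - 2*b_n^2   [not conserved]
(D) a_n + b_n  ->  (-3*a_n + 2*b_n) + (4*a_n - b_n) = a_n + b_n   [conserved]

Only (D) a_n + b_n returns to itself after one step, so it is the conserved quantity.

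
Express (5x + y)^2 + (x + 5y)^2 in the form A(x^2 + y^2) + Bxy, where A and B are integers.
26(x^2 + y^2) + 20xy

Expanding: (5x + y)^2 = 25x^2 + 10xy + y^2
(x + 5y)^2 = x^2 + 10xy + 25y^2
Sum = (25+1)(x^2+y^2) + 20xy = 26(x^2 + y^2) + 20xy
This is symmetric in x and y.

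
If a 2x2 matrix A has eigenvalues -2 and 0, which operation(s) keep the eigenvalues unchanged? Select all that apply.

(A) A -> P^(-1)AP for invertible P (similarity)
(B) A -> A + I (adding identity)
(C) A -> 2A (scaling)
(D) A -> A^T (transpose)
A and D

Eigenvalues are preserved by:
1. Similarity transformations: A -> P^(-1)AP (same characteristic polynomial)
2. Transpose: A^T has the same eigenvalues as A

Eigenvalues are NOT preserved by:
- Adding identity: eigenvalues become -2+1, 0+1
- Scaling: eigenvalues become -4, 0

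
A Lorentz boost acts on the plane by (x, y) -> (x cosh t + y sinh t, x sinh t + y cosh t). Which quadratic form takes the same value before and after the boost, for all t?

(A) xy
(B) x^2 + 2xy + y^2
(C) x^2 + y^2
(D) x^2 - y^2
D

Write x' = x cosh t + y sinh t, y' = x sinh t + y cosh t and substitute into each option:
(A) xy: (x cosh t + y sinh t)(x sinh t + y cosh t) = xy(cosh^2 t + sinh^2 t) + (x^2 + y^2) sinh t cosh t = xy cosh 2t + (x^2 + y^2)(sinh 2t)/2   [not invariant for t != 0]
(B) x^2 + 2xy + y^2: (x' + y')^2 with x' + y' = (x + y)(cosh t + sinh t) = (x + y)e^t, so it becomes (x + y)^2 e^(2t)   [not invariant for t != 0]
(C) x^2 + y^2: (x cosh t + y sinh t)^2 + (x sinh t + y cosh t)^2 = (x^2 + y^2)(cosh^2 t + sinh^2 t) + 4xy sinh t cosh t = (x^2 + y^2) cosh 2t + 2xy sinh 2t   [not invariant for t != 0]
(D) x^2 - y^2: (x cosh t + y sinh t)^2 - (x sinh t + y cosh t)^2 = x^2(cosh^2 t - sinh^2 t) + 2xy(cosh t sinh t - sinh t cosh t) + y^2(sinh^2 t - cosh^2 t) = x^2 - y^2   [invariant, using cosh^2 t - sinh^2 t = 1]

Only (D) x^2 - y^2 is unchanged; it is the Minkowski form preserved by Lorentz boosts, just as x^2 + y^2 is preserved by ordinary rotations.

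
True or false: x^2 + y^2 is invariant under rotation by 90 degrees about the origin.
True

Applying rotation by 90 degrees: x' = x*cos(90 degrees) - y*sin(90 degrees) = -y, y' = x*sin(90 degrees) + y*cos(90 degrees) = x

Substituting into x^2 + y^2:
(-y)^2 + (x)^2
= x^2 + y^2

This equals the original expression x^2 + y^2, so it IS invariant.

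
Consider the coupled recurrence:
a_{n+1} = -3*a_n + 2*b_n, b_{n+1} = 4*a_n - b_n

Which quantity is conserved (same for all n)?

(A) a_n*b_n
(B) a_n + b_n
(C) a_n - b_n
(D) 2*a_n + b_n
B

Replace a_n by a_{n+1} = -3*a_n + 2*b_n and b_n by b_{n+1} = 4*a_n - b_n in each option and simplify:
(A) a_n*b_n  ->  (-3*a_n + 2*b_n)*(4*a_n - b_n) = -12*a_n^2 + 11*a_n*b_n - 2*b_n^2   [not conserved]
(B) a_n + b_n  ->  (-3*a_n + 2*b_n) + (4*a_n - b_n) = a_n + b_n   [conserved]
(C) a_n - b_n  ->  (-3*a_n + 2*b_n) - (4*a_n - b_n) = -7*a_n + 3*b_n   [not conserved]
(D) 2*a_n + b_n  ->  2*(-3*a_n + 2*b_n) + (4*a_n - b_n) = -2*a_n + 3*b_n   [not conserved]

Only (B) a_n + b_n returns to itself after one step, so it is the conserved quantity.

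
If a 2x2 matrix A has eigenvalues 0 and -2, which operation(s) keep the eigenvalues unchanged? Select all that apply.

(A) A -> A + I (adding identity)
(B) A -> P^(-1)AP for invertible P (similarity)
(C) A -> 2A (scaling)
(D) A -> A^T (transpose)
B and D

Eigenvalues are preserved by:
1. Similarity transformations: A -> P^(-1)AP (same characteristic polynomial)
2. Transpose: A^T has the same eigenvalues as A

Eigenvalues are NOT preserved by:
- Adding identity: eigenvalues become 0+1, -2+1
- Scaling: eigenvalues become 0, -4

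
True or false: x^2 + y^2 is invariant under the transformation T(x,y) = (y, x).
True

Substitute T(x,y) = (y, x) into the expression and compare with the original.

Original: x^2 + y^2
After applying T: (y)^2 + (x)^2 = x^2 + y^2

This is identical to the original x^2 + y^2, so the expression is invariant.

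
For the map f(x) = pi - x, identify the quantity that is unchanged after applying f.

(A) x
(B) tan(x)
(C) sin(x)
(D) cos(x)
C

For f(x) = pi - x:
sin(pi - x) = sin(x), so sine is invariant under this transformation.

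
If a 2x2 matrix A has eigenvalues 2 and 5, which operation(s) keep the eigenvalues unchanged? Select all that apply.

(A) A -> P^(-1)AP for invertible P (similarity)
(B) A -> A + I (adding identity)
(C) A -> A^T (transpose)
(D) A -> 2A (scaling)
A and C

Eigenvalues are preserved by:
1. Similarity transformations: A -> P^(-1)AP (same characteristic polynomial)
2. Transpose: A^T has the same eigenvalues as A

Eigenvalues are NOT preserved by:
- Adding identity: eigenvalues become 2+1, 5+1
- Scaling: eigenvalues become 4, 10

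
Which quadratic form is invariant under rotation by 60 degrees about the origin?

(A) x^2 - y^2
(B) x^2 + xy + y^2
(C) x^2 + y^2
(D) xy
C

Rotation by 60 degrees sends (x, y) to (x/2 - sqrt(3)y/2, sqrt(3)x/2 + y/2).
Substitute the transformed coordinates into each option and compare with the original:
(A) x^2 - y^2  ->  (x/2 - sqrt(3)y/2)^2 - (sqrt(3)x/2 + y/2)^2 = -x^2/2 - sqrt(3)xy + y^2/2   [differs from x^2 - y^2: not invariant]
(B) x^2 + xy + y^2  ->  (x/2 - sqrt(3)y/2)^2 + (x/2 - sqrt(3)y/2)(sqrt(3)x/2 + y/2) + (sqrt(3)x/2 + y/2)^2 = sqrt(3)x^2/4 + x^2 - xy/2 - sqrt(3)y^2/4 + y^2   [differs from x^2 + xy + y^2: not invariant]
(C) x^2 + y^2  ->  (x/2 - sqrt(3)y/2)^2 + (sqrt(3)x/2 + y/2)^2 = x^2 + y^2   [equals x^2 + y^2: invariant]
(D) xy  ->  (x/2 - sqrt(3)y/2)(sqrt(3)x/2 + y/2) = sqrt(3)x^2/4 - xy/2 - sqrt(3)y^2/4   [differs from xy: not invariant]

Only option (C), x^2 + y^2, is unchanged by the transformation.
x^2 + y^2 is the squared distance from the origin, which rotations preserve.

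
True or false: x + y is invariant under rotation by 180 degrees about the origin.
False

Applying rotation by 180 degrees: x' = x*cos(180 degrees) - y*sin(180 degrees) = -x, y' = x*sin(180 degrees) + y*cos(180 degrees) = -y

Substituting into x + y:
(-x) + (-y)
= -x - y

This differs from the original expression x + y, so it is NOT invariant.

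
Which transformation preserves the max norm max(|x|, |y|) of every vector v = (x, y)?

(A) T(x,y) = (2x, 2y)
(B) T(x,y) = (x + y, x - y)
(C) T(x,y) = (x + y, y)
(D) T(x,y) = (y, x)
D

A transformation preserves a norm if ||T(v)|| = ||v|| for every v; a single vector where the norm changes rules an option out.

(A) T(x,y) = (2x, 2y): v = (1, 0) has norm max(|1|, |0|) = 1, but T(v) = (2, 0) has norm 2 -- not preserved.
(B) T(x,y) = (x + y, x - y): v = (1, 1) has norm max(|1|, |1|) = 1, but T(v) = (2, 0) has norm 2 -- not preserved.
(C) T(x,y) = (x + y, y): v = (1, 1) has norm max(|1|, |1|) = 1, but T(v) = (2, 1) has norm 2 -- not preserved.
(D) T(x,y) = (y, x): preserves the norm -- it only permutes the coordinates and/or flips signs, which leaves max(|x|, |y|) unchanged.

Therefore the answer is (D).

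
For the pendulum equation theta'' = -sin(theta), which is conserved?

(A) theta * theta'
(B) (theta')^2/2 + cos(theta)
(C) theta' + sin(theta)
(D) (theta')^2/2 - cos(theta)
D

A first integral I satisfies dI/dt = 0 along every solution. Differentiate each option and use the equation of motion:
(A) d/dt[theta * theta'] = (theta')^2 + theta theta'' = (theta')^2 - theta sin(theta), not identically 0
(B) d/dt[(theta')^2/2 + cos(theta)] = theta' theta'' - sin(theta) theta' = -2 theta' sin(theta), not identically 0
(C) d/dt[theta' + sin(theta)] = theta'' + cos(theta) theta' = -sin(theta) + theta' cos(theta), not identically 0
(D) d/dt[(theta')^2/2 - cos(theta)] = theta' theta'' + sin(theta) theta' = theta'(-sin(theta)) + theta' sin(theta) = 0

Only (D) has zero time-derivative. This is the total energy: kinetic (theta')^2/2 plus potential -cos(theta).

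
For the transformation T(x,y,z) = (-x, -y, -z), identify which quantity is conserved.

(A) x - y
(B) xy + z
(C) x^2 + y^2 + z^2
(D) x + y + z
C

Apply T(x,y,z) = (-x, -y, -z) to each option, i.e. replace (x, y, z) by the transformed coordinates.
Substitute the transformed coordinates into each option and compare with the original:
(A) x - y  ->  (-x) - (-y) = -x + y   [differs from x - y: not invariant]
(B) xy + z  ->  (-x)(-y) + (-z) = xy - z   [differs from xy + z: not invariant]
(C) x^2 + y^2 + z^2  ->  (-x)^2 + (-y)^2 + (-z)^2 = x^2 + y^2 + z^2   [equals x^2 + y^2 + z^2: invariant]
(D) x + y + z  ->  (-x) + (-y) + (-z) = -x - y - z   [differs from x + y + z: not invariant]

Only option (C), x^2 + y^2 + z^2, is unchanged by the transformation.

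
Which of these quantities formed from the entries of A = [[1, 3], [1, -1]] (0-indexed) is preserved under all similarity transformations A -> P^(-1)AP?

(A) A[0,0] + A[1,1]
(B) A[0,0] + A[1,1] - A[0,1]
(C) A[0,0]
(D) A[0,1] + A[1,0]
A

A[0,0] + A[1,1] is the trace of A. By the cyclic property of the trace, tr(P^(-1)AP) = tr(APP^(-1)) = tr(A), so it is the same for every matrix similar to A.

The other combinations are not similarity invariants. For example, take P = [[1, 1], [0, 1]] (det P = 1), so P^(-1) = [[1, -1], [0, 1]] and
B = P^(-1)AP = [[0, 4], [1, 0]].
Evaluating each option on A and on B:
(A) A[0,0] + A[1,1]: 0 for A, 0 for B -> unchanged
(B) A[0,0] + A[1,1] - A[0,1]: -3 for A, -4 for B -> changes
(C) A[0,0]: 1 for A, 0 for B -> changes
(D) A[0,1] + A[1,0]: 4 for A, 5 for B -> changes

Only (A) A[0,0] + A[1,1] = 0 survives (and it does so for every P, not just this one), so it is the invariant.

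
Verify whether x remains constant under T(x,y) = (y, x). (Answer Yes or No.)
No

Substitute T(x,y) = (y, x) into the expression and compare with the original.

Original: x
After applying T: (y) = y

This differs from the original x (difference: -x + y), so the expression is NOT invariant.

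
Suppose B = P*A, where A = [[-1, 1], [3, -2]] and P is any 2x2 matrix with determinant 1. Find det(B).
-1

By the multiplicative property of determinants, det(B) = det(P*A) = det(P) * det(A) = det(A),
so the determinant is invariant under multiplication by any determinant-1 matrix; we just need det(A).

det(A) = (-1)(-2) - (1)(3) = 2 - 3 = -1

Therefore det(B) = 1 * (-1) = -1.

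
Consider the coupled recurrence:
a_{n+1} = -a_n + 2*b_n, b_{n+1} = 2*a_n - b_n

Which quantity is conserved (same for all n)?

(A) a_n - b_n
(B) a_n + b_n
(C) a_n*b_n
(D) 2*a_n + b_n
B

Replace a_n by a_{n+1} = -a_n + 2*b_n and b_n by b_{n+1} = 2*a_n - b_n in each option and simplify:
(A) a_n - b_n  ->  (-a_n + 2*b_n) - (2*a_n - b_n) = -3*a_n + 3*b_n   [not conserved]
(B) a_n + b_n  ->  (-a_n + 2*b_n) + (2*a_n - b_n) = a_n + b_n   [conserved]
(C) a_n*b_n  ->  (-a_n + 2*b_n)*(2*a_n - b_n) = -2*a_n^2 + 5*a_n*b_n - 2*b_n^2   [not conserved]
(D) 2*a_n + b_n  ->  2*(-a_n + 2*b_n) + (2*a_n - b_n) = 3*b_n   [not conserved]

Only (B) a_n + b_n returns to itself after one step, so it is the conserved quantity.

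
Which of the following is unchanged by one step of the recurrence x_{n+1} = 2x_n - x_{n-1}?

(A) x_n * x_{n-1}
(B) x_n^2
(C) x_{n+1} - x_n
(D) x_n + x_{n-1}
C

For the recurrence x_{n+1} = 2x_n - x_{n-1}:

If x_{n+1} = 2x_n - x_{n-1}, then:
x_{n+1} - x_n = x_n - x_{n-1}
The first difference is constant throughout the sequence.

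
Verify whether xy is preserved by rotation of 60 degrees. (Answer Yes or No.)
No

Applying rotation by 60 degrees: x' = x*cos(60 degrees) - y*sin(60 degrees) = x/2 - sqrt(3)y/2, y' = x*sin(60 degrees) + y*cos(60 degrees) = sqrt(3)x/2 + y/2

Substituting into xy:
(x/2 - sqrt(3)y/2)(sqrt(3)x/2 + y/2)
= sqrt(3)x^2/4 - xy/2 - sqrt(3)y^2/4

This differs from the original expression xy, so it is NOT invariant.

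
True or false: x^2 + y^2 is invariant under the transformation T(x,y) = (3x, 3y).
False

Substitute T(x,y) = (3x, 3y) into the expression and compare with the original.

Original: x^2 + y^2
After applying T: (3x)^2 + (3y)^2 = 9x^2 + 9y^2

This differs from the original x^2 + y^2 (difference: 8x^2 + 8y^2), so the expression is NOT invariant.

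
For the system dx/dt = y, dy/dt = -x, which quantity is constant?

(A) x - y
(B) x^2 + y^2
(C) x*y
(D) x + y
B

A first integral I satisfies dI/dt = 0 along every solution. Differentiate each option and use the equation of motion:
(A) d/dt[x - y] = y - (-x) = x + y, not identically 0
(B) d/dt[x^2 + y^2] = 2x*dx/dt + 2y*dy/dt = 2x*y + 2y*(-x) = 0
(C) d/dt[x*y] = (dx/dt)y + x(dy/dt) = y^2 - x^2, not identically 0
(D) d/dt[x + y] = y + (-x) = y - x, not identically 0

Only (B) has zero time-derivative. So x^2 + y^2 (the squared radius; trajectories are circles) is the conserved quantity.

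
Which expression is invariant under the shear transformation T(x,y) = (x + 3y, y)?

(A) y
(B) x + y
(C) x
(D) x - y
A

Under the shear T(x,y) = (x + 3y, y):
Substitute the transformed coordinates into each option and compare with the original:
(A) y  ->  (y) = y   [equals y: invariant]
(B) x + y  ->  (x + 3y) + (y) = x + 4y   [differs from x + y: not invariant]
(C) x  ->  (x + 3y) = x + 3y   [differs from x: not invariant]
(D) x - y  ->  (x + 3y) - (y) = x + 2y   [differs from x - y: not invariant]

Only option (A), y, is unchanged by the transformation.
A horizontal shear moves points parallel to the x-axis, so the y-coordinate (and any function of y alone) is unchanged.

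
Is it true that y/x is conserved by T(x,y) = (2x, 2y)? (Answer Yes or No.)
Yes

Substitute T(x,y) = (2x, 2y) into the expression and compare with the original.

Original: y/x
After applying T: (2y)/(2x) = y/x

This is identical to the original y/x, so the expression is invariant.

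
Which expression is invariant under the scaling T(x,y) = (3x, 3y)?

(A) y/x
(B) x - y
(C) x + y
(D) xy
A

Under the uniform scaling T(x,y) = (3x, 3y):
Substitute the transformed coordinates into each option and compare with the original:
(A) y/x  ->  (3y)/(3x) = y/x   [equals y/x: invariant]
(B) x - y  ->  (3x) - (3y) = 3x - 3y   [differs from x - y: not invariant]
(C) x + y  ->  (3x) + (3y) = 3x + 3y   [differs from x + y: not invariant]
(D) xy  ->  (3x)(3y) = 9xy   [differs from xy: not invariant]

Only option (A), y/x, is unchanged by the transformation.
The common factor 3 cancels in a ratio of coordinates, while sums, products and sums of squares pick up factors of 3 or 9.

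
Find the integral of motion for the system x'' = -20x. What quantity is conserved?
E = (x')^2 + 20x^2

Multiply the equation by x':
x' * x'' = -20x * x'
The left side is d/dt[(x')^2/2] and the right side is d/dt[-20x^2/2], so
d/dt[(x')^2/2 + 20x^2/2] = 0, i.e. (x')^2/2 + 20x^2/2 = constant.
Multiplying by 2, the integral of motion is E = (x')^2 + 20x^2.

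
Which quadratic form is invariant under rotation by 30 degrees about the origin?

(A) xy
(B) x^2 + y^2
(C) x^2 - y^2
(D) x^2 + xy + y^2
B

Rotation by 30 degrees sends (x, y) to (sqrt(3)x/2 - y/2, x/2 + sqrt(3)y/2).
Substitute the transformed coordinates into each option and compare with the original:
(A) xy  ->  (sqrt(3)x/2 - y/2)(x/2 + sqrt(3)y/2) = sqrt(3)x^2/4 + xy/2 - sqrt(3)y^2/4   [differs from xy: not invariant]
(B) x^2 + y^2  ->  (sqrt(3)x/2 - y/2)^2 + (x/2 + sqrt(3)y/2)^2 = x^2 + y^2   [equals x^2 + y^2: invariant]
(C) x^2 - y^2  ->  (sqrt(3)x/2 - y/2)^2 - (x/2 + sqrt(3)y/2)^2 = x^2/2 - sqrt(3)xy - y^2/2   [differs from x^2 - y^2: not invariant]
(D) x^2 + xy + y^2  ->  (sqrt(3)x/2 - y/2)^2 + (sqrt(3)x/2 - y/2)(x/2 + sqrt(3)y/2) + (x/2 + sqrt(3)y/2)^2 = sqrt(3)x^2/4 + x^2 + xy/2 - sqrt(3)y^2/4 + y^2   [differs from x^2 + xy + y^2: not invariant]

Only option (B), x^2 + y^2, is unchanged by the transformation.
x^2 + y^2 is the squared distance from the origin, which rotations preserve.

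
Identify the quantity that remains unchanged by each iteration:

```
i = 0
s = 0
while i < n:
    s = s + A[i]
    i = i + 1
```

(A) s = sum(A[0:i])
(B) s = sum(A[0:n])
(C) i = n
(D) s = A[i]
A

A loop invariant must hold before the first iteration and be re-established by every execution of the body.

(A) s = sum(A[0:i]): Initially i = 0 and s = 0 = sum of the empty slice A[0:0]. If s = sum(A[0:i]) holds at the top of an iteration, the body sets s to sum(A[0:i]) + A[i] = sum(A[0:i+1]) and then i to i+1, so s = sum(A[0:i]) holds again. At exit i = n, giving s = sum(A[0:n]).

The other options fail:
(B) s = sum(A[0:n]): false before the loop (s = 0, not the full sum) -- it only becomes true at exit.
(C) i = n: false initially (i = 0); it is the exit condition, not an invariant.
(D) s = A[i]: after the first iteration s = A[0] but i = 1, so s = A[i] compares s with the wrong element (and fails in general).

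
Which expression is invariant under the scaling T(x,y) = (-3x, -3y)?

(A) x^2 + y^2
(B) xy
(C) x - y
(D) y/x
D

Under the uniform scaling T(x,y) = (-3x, -3y):
Substitute the transformed coordinates into each option and compare with the original:
(A) x^2 + y^2  ->  (-3x)^2 + (-3y)^2 = 9x^2 + 9y^2   [differs from x^2 + y^2: not invariant]
(B) xy  ->  (-3x)(-3y) = 9xy   [differs from xy: not invariant]
(C) x - y  ->  (-3x) - (-3y) = -3x + 3y   [differs from x - y: not invariant]
(D) y/x  ->  (-3y)/(-3x) = y/x   [equals y/x: invariant]

Only option (D), y/x, is unchanged by the transformation.
The common factor -3 cancels in a ratio of coordinates, while sums, products and sums of squares pick up factors of -3 or 9.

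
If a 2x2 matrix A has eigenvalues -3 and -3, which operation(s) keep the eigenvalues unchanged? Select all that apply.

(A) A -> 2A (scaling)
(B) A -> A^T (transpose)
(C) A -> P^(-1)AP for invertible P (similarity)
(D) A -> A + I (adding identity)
B and C

Eigenvalues are preserved by:
1. Similarity transformations: A -> P^(-1)AP (same characteristic polynomial)
2. Transpose: A^T has the same eigenvalues as A

Eigenvalues are NOT preserved by:
- Adding identity: eigenvalues become -3+1, -3+1
- Scaling: eigenvalues become -6, -6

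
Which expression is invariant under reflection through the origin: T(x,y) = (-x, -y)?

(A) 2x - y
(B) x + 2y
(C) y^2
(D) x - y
C

The map is reflection through the origin: T(x,y) = (-x, -y).
Substitute the transformed coordinates into each option and compare with the original:
(A) 2x - y  ->  2(-x) - (-y) = -2x + y   [differs from 2x - y: not invariant]
(B) x + 2y  ->  (-x) + 2(-y) = -x - 2y   [differs from x + 2y: not invariant]
(C) y^2  ->  (-y)^2 = y^2   [equals y^2: invariant]
(D) x - y  ->  (-x) - (-y) = -x + y   [differs from x - y: not invariant]

Only option (C), y^2, is unchanged by the transformation.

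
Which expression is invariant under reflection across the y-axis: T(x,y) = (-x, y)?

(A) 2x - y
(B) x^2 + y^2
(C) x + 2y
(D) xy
B

The map is reflection across the y-axis: T(x,y) = (-x, y).
Substitute the transformed coordinates into each option and compare with the original:
(A) 2x - y  ->  2(-x) - (y) = -2x - y   [differs from 2x - y: not invariant]
(B) x^2 + y^2  ->  (-x)^2 + (y)^2 = x^2 + y^2   [equals x^2 + y^2: invariant]
(C) x + 2y  ->  (-x) + 2(y) = -x + 2y   [differs from x + 2y: not invariant]
(D) xy  ->  (-x)(y) = -xy   [differs from xy: not invariant]

Only option (B), x^2 + y^2, is unchanged by the transformation.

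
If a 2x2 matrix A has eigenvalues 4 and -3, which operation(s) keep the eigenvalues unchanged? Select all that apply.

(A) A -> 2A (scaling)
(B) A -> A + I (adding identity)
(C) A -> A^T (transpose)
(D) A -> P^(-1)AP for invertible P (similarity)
C and D

Eigenvalues are preserved by:
1. Similarity transformations: A -> P^(-1)AP (same characteristic polynomial)
2. Transpose: A^T has the same eigenvalues as A

Eigenvalues are NOT preserved by:
- Adding identity: eigenvalues become 4+1, -3+1
- Scaling: eigenvalues become 8, -6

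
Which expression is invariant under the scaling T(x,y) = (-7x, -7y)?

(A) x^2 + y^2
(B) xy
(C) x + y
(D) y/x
D

Under the uniform scaling T(x,y) = (-7x, -7y):
Substitute the transformed coordinates into each option and compare with the original:
(A) x^2 + y^2  ->  (-7x)^2 + (-7y)^2 = 49x^2 + 49y^2   [differs from x^2 + y^2: not invariant]
(B) xy  ->  (-7x)(-7y) = 49xy   [differs from xy: not invariant]
(C) x + y  ->  (-7x) + (-7y) = -7x - 7y   [differs from x + y: not invariant]
(D) y/x  ->  (-7y)/(-7x) = y/x   [equals y/x: invariant]

Only option (D), y/x, is unchanged by the transformation.
The common factor -7 cancels in a ratio of coordinates, while sums, products and sums of squares pick up factors of -7 or 49.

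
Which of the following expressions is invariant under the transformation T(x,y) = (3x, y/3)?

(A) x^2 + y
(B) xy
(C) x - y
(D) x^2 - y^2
B

An expression E(x,y) is invariant under T if E(T(x,y)) = E(x,y). Here T(x,y) = (3x, y/3).
Substitute the transformed coordinates into each option and compare with the original:
(A) x^2 + y  ->  (3x)^2 + (y/3) = 9x^2 + y/3   [differs from x^2 + y: not invariant]
(B) xy  ->  (3x)(y/3) = xy   [equals xy: invariant]
(C) x - y  ->  (3x) - (y/3) = 3x - y/3   [differs from x - y: not invariant]
(D) x^2 - y^2  ->  (3x)^2 - (y/3)^2 = 9x^2 - y^2/9   [differs from x^2 - y^2: not invariant]

Only option (B), xy, is unchanged by the transformation.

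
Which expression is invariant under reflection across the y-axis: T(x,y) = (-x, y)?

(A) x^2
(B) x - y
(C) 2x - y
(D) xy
A

The map is reflection across the y-axis: T(x,y) = (-x, y).
Substitute the transformed coordinates into each option and compare with the original:
(A) x^2  ->  (-x)^2 = x^2   [equals x^2: invariant]
(B) x - y  ->  (-x) - (y) = -x - y   [differs from x - y: not invariant]
(C) 2x - y  ->  2(-x) - (y) = -2x - y   [differs from 2x - y: not invariant]
(D) xy  ->  (-x)(y) = -xy   [differs from xy: not invariant]

Only option (A), x^2, is unchanged by the transformation.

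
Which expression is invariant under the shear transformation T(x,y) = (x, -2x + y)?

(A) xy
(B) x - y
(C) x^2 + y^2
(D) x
D

Under the shear T(x,y) = (x, -2x + y):
Substitute the transformed coordinates into each option and compare with the original:
(A) xy  ->  (x)(-2x + y) = -2x^2 + xy   [differs from xy: not invariant]
(B) x - y  ->  (x) - (-2x + y) = 3x - y   [differs from x - y: not invariant]
(C) x^2 + y^2  ->  (x)^2 + (-2x + y)^2 = 5x^2 - 4xy + y^2   [differs from x^2 + y^2: not invariant]
(D) x  ->  (x) = x   [equals x: invariant]

Only option (D), x, is unchanged by the transformation.
A vertical shear moves points parallel to the y-axis, so the x-coordinate (and any function of x alone) is unchanged.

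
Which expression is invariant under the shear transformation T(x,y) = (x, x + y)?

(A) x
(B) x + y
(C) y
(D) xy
A

Under the shear T(x,y) = (x, x + y):
Substitute the transformed coordinates into each option and compare with the original:
(A) x  ->  (x) = x   [equals x: invariant]
(B) x + y  ->  (x) + (x + y) = 2x + y   [differs from x + y: not invariant]
(C) y  ->  (x + y) = x + y   [differs from y: not invariant]
(D) xy  ->  (x)(x + y) = x^2 + xy   [differs from xy: not invariant]

Only option (A), x, is unchanged by the transformation.
A vertical shear moves points parallel to the y-axis, so the x-coordinate (and any function of x alone) is unchanged.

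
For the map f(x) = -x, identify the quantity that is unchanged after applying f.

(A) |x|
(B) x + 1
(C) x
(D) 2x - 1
A

For f(x) = -x:
Applying f replaces x by -x. Since |-x| = |x|, the absolute value is unchanged by f, whereas x -> -x, 2x - 1 -> -2x - 1 and x + 1 -> -x + 1 all change.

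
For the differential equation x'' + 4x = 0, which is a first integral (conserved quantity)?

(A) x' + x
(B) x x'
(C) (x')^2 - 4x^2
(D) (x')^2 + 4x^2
D

A first integral I satisfies dI/dt = 0 along every solution. Differentiate each option and use the equation of motion:
(A) d/dt[x' + x] = x'' + x' = -4x + x', not identically 0
(B) d/dt[x x'] = (x')^2 + x x'' = (x')^2 - 4x^2, not identically 0
(C) d/dt[(x')^2 - 4x^2] = 2x'x'' - 8x x' = -16x x', not identically 0
(D) d/dt[(x')^2 + 4x^2] = 2x'x'' + 8x x' = 2x'(-4x) + 8x x' = 0

Only (D) has zero time-derivative. So the energy-like quantity (x')^2 + 4x^2 is the first integral.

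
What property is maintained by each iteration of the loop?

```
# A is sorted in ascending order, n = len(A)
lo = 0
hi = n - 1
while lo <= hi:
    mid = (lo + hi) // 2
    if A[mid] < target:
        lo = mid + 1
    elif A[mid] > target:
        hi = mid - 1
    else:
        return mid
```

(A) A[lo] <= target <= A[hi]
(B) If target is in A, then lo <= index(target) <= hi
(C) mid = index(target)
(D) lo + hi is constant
B

A loop invariant must hold before the first iteration and be re-established by every execution of the body.

(B) If target is in A, then lo <= index(target) <= hi: Before the loop [lo, hi] = [0, n-1] covers every index. When A[mid] < target, sortedness puts target strictly to the right of mid, so setting lo = mid + 1 keeps index(target) in [lo, hi]; symmetrically for hi = mid - 1. Hence 'if target is in A then lo <= index(target) <= hi' holds after every iteration, and when lo > hi it proves target is absent.

The other options fail:
(A) A[lo] <= target <= A[hi]: fails when target is not in A (e.g. target < A[0] already violates it before the loop), so it is not maintained in general.
(C) mid = index(target): mid is just the current probe; it equals index(target) only on the iteration that returns.
(D) lo + hi is constant: each iteration moves exactly one of lo, hi, so lo + hi changes (e.g. 0 + (n-1) becomes (mid+1) + (n-1)).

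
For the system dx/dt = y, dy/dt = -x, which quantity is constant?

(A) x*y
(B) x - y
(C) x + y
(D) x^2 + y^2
D

A first integral I satisfies dI/dt = 0 along every solution. Differentiate each option and use the equation of motion:
(A) d/dt[x*y] = (dx/dt)y + x(dy/dt) = y^2 - x^2, not identically 0
(B) d/dt[x - y] = y - (-x) = x + y, not identically 0
(C) d/dt[x + y] = y + (-x) = y - x, not identically 0
(D) d/dt[x^2 + y^2] = 2x*dx/dt + 2y*dy/dt = 2x*y + 2y*(-x) = 0

Only (D) has zero time-derivative. So x^2 + y^2 (the squared radius; trajectories are circles) is the conserved quantity.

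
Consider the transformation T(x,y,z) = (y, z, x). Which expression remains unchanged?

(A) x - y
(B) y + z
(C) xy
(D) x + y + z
D

Apply T(x,y,z) = (y, z, x) to each option, i.e. replace (x, y, z) by the transformed coordinates.
Substitute the transformed coordinates into each option and compare with the original:
(A) x - y  ->  (y) - (z) = y - z   [differs from x - y: not invariant]
(B) y + z  ->  (z) + (x) = x + z   [differs from y + z: not invariant]
(C) xy  ->  (y)(z) = yz   [differs from xy: not invariant]
(D) x + y + z  ->  (y) + (z) + (x) = x + y + z   [equals x + y + z: invariant]

Only option (D), x + y + z, is unchanged by the transformation.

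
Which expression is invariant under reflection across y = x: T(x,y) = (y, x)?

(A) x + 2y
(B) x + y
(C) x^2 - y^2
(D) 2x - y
B

The map is reflection across y = x: T(x,y) = (y, x).
Substitute the transformed coordinates into each option and compare with the original:
(A) x + 2y  ->  (y) + 2(x) = 2x + y   [differs from x + 2y: not invariant]
(B) x + y  ->  (y) + (x) = x + y   [equals x + y: invariant]
(C) x^2 - y^2  ->  (y)^2 - (x)^2 = -x^2 + y^2   [differs from x^2 - y^2: not invariant]
(D) 2x - y  ->  2(y) - (x) = -x + 2y   [differs from 2x - y: not invariant]

Only option (B), x + y, is unchanged by the transformation.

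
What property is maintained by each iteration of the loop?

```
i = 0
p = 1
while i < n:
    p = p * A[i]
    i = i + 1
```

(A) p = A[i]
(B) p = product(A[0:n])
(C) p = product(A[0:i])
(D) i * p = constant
C

A loop invariant must hold before the first iteration and be re-established by every execution of the body.

(C) p = product(A[0:i]): Initially i = 0 and p = 1 = product of the empty slice A[0:0]. If p = product(A[0:i]) holds at the top of an iteration, the body sets p to product(A[0:i]) * A[i] = product(A[0:i+1]) and then i to i+1, so the property is restored. At exit i = n, giving p = product(A[0:n]).

The other options fail:
(A) p = A[i]: after the first iteration p = A[0] but i = 1; in general p is a product of several elements, not a single one.
(B) p = product(A[0:n]): false before the loop (p = 1, not the full product) -- it only becomes true at exit.
(D) i * p = constant: initially i * p = 0, but after one iteration it is 1 * A[0], which is nonzero in general.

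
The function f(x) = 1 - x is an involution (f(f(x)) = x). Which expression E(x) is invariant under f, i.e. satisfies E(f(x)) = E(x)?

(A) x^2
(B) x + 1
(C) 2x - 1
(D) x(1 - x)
D

Replace x by f(x) = 1 - x in each option and simplify. As a quick numerical cross-check, also compare E(4) with E(f(4)) = E(-3).

(A) x^2  ->  (1 - x)^2 = (x - 1)^2; check: E(4) = 16 but E(-3) = 9.   [not invariant]
(B) x + 1  ->  (1 - x) + 1 = 2 - x; check: E(4) = 5 but E(-3) = -2.   [not invariant]
(C) 2x - 1  ->  2(1 - x) - 1 = 1 - 2x; check: E(4) = 7 but E(-3) = -7.   [not invariant]
(D) x(1 - x)  ->  (1 - x)(1 - (1 - x)), which simplifies back to x(1 - x); check: E(4) = -12, E(-3) = -12.   [invariant]

Only (D) is unchanged. E is symmetric under swapping x with f(x) = 1 - x, which is exactly what an involution does.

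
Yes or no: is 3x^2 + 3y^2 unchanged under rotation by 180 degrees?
Yes

Applying rotation by 180 degrees: x' = x*cos(180 degrees) - y*sin(180 degrees) = -x, y' = x*sin(180 degrees) + y*cos(180 degrees) = -y

Substituting into 3x^2 + 3y^2:
3(-x)^2 + 3(-y)^2
= 3x^2 + 3y^2

This equals the original expression 3x^2 + 3y^2, so it IS invariant.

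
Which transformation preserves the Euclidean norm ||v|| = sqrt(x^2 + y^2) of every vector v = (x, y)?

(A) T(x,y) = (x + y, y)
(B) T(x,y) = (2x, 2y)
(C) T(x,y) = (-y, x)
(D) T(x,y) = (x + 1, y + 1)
C

A transformation preserves a norm if ||T(v)|| = ||v|| for every v; a single vector where the norm changes rules an option out.

(A) T(x,y) = (x + y, y): v = (0, 1) has norm sqrt((0)^2 + (1)^2) = 1, but T(v) = (1, 1) has norm sqrt(2) -- not preserved.
(B) T(x,y) = (2x, 2y): v = (1, 0) has norm sqrt((1)^2 + (0)^2) = 1, but T(v) = (2, 0) has norm 2 -- not preserved.
(C) T(x,y) = (-y, x): preserves the norm -- it is an orthogonal map (a rotation/reflection), and (-y)^2 + (x)^2 simplifies to x^2 + y^2.
(D) T(x,y) = (x + 1, y + 1): v = (1, 0) has norm sqrt((1)^2 + (0)^2) = 1, but T(v) = (2, 1) has norm sqrt(5) -- not preserved.

Therefore the answer is (C).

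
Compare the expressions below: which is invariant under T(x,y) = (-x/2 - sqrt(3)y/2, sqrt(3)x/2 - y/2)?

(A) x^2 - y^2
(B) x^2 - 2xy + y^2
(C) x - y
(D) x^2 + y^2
D

An expression E(x,y) is invariant under T if E(T(x,y)) = E(x,y). Here T(x,y) = (-x/2 - sqrt(3)y/2, sqrt(3)x/2 - y/2).
Substitute the transformed coordinates into each option and compare with the original:
(A) x^2 - y^2  ->  (-x/2 - sqrt(3)y/2)^2 - (sqrt(3)x/2 - y/2)^2 = -x^2/2 + sqrt(3)xy + y^2/2   [differs from x^2 - y^2: not invariant]
(B) x^2 - 2xy + y^2  ->  (-x/2 - sqrt(3)y/2)^2 - 2(-x/2 - sqrt(3)y/2)(sqrt(3)x/2 - y/2) + (sqrt(3)x/2 - y/2)^2 = sqrt(3)x^2/2 + x^2 + xy - sqrt(3)y^2/2 + y^2   [differs from x^2 - 2xy + y^2: not invariant]
(C) x - y  ->  (-x/2 - sqrt(3)y/2) - (sqrt(3)x/2 - y/2) = -sqrt(3)x/2 - x/2 - sqrt(3)y/2 + y/2   [differs from x - y: not invariant]
(D) x^2 + y^2  ->  (-x/2 - sqrt(3)y/2)^2 + (sqrt(3)x/2 - y/2)^2 = x^2 + y^2   [equals x^2 + y^2: invariant]

Only option (D), x^2 + y^2, is unchanged by the transformation.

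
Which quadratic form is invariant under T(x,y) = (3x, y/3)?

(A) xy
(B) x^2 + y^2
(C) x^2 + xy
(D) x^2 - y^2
A

T multiplies x by 3 and divides y by 3.
Substitute the transformed coordinates into each option and compare with the original:
(A) xy  ->  (3x)(y/3) = xy   [equals xy: invariant]
(B) x^2 + y^2  ->  (3x)^2 + (y/3)^2 = 9x^2 + y^2/9   [differs from x^2 + y^2: not invariant]
(C) x^2 + xy  ->  (3x)^2 + (3x)(y/3) = 9x^2 + xy   [differs from x^2 + xy: not invariant]
(D) x^2 - y^2  ->  (3x)^2 - (y/3)^2 = 9x^2 - y^2/9   [differs from x^2 - y^2: not invariant]

Only option (A), xy, is unchanged by the transformation.
The factors 3 and 1/3 cancel only in the pure product xy.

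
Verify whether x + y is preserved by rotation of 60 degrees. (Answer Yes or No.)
No

Applying rotation by 60 degrees: x' = x*cos(60 degrees) - y*sin(60 degrees) = x/2 - sqrt(3)y/2, y' = x*sin(60 degrees) + y*cos(60 degrees) = sqrt(3)x/2 + y/2

Substituting into x + y:
(x/2 - sqrt(3)y/2) + (sqrt(3)x/2 + y/2)
= x/2 + sqrt(3)x/2 - sqrt(3)y/2 + y/2

This differs from the original expression x + y, so it is NOT invariant.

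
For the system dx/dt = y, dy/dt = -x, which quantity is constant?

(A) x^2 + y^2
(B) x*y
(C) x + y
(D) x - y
A

A first integral I satisfies dI/dt = 0 along every solution. Differentiate each option and use the equation of motion:
(A) d/dt[x^2 + y^2] = 2x*dx/dt + 2y*dy/dt = 2x*y + 2y*(-x) = 0
(B) d/dt[x*y] = (dx/dt)y + x(dy/dt) = y^2 - x^2, not identically 0
(C) d/dt[x + y] = y + (-x) = y - x, not identically 0
(D) d/dt[x - y] = y - (-x) = x + y, not identically 0

Only (A) has zero time-derivative. So x^2 + y^2 (the squared radius; trajectories are circles) is the conserved quantity.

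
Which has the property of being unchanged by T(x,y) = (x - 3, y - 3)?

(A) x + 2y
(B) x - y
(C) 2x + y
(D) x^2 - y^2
B

An expression E(x,y) is invariant under T if E(T(x,y)) = E(x,y). Here T(x,y) = (x - 3, y - 3).
Substitute the transformed coordinates into each option and compare with the original:
(A) x + 2y  ->  (x - 3) + 2(y - 3) = x + 2y - 9   [differs from x + 2y: not invariant]
(B) x - y  ->  (x - 3) - (y - 3) = x - y   [equals x - y: invariant]
(C) 2x + y  ->  2(x - 3) + (y - 3) = 2x + y - 9   [differs from 2x + y: not invariant]
(D) x^2 - y^2  ->  (x - 3)^2 - (y - 3)^2 = x^2 - 6x - y^2 + 6y   [differs from x^2 - y^2: not invariant]

Only option (B), x - y, is unchanged by the transformation.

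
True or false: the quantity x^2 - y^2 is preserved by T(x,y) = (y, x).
False

Substitute T(x,y) = (y, x) into the expression and compare with the original.

Original: x^2 - y^2
After applying T: (y)^2 - (x)^2 = -x^2 + y^2

This differs from the original x^2 - y^2 (difference: -2x^2 + 2y^2), so the expression is NOT invariant.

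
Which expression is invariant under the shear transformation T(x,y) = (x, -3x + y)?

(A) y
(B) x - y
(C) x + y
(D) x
D

Under the shear T(x,y) = (x, -3x + y):
Substitute the transformed coordinates into each option and compare with the original:
(A) y  ->  (-3x + y) = -3x + y   [differs from y: not invariant]
(B) x - y  ->  (x) - (-3x + y) = 4x - y   [differs from x - y: not invariant]
(C) x + y  ->  (x) + (-3x + y) = -2x + y   [differs from x + y: not invariant]
(D) x  ->  (x) = x   [equals x: invariant]

Only option (D), x, is unchanged by the transformation.
A vertical shear moves points parallel to the y-axis, so the x-coordinate (and any function of x alone) is unchanged.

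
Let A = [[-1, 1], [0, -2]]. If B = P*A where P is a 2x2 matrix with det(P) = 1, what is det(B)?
2

By the multiplicative property of determinants, det(B) = det(P*A) = det(P) * det(A) = det(A),
so the determinant is invariant under multiplication by any determinant-1 matrix; we just need det(A).

det(A) = (-1)(-2) - (1)(0) = 2 - 0 = 2

Therefore det(B) = 1 * 2 = 2.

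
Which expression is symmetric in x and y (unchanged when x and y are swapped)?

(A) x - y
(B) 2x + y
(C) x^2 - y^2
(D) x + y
D

A symmetric expression is unchanged when the variables are permuted; here the transformation to test is the swap (x, y) -> (y, x).
Substitute the transformed coordinates into each option and compare with the original:
(A) x - y  ->  (y) - (x) = -x + y   [differs from x - y: not invariant]
(B) 2x + y  ->  2(y) + (x) = x + 2y   [differs from 2x + y: not invariant]
(C) x^2 - y^2  ->  (y)^2 - (x)^2 = -x^2 + y^2   [differs from x^2 - y^2: not invariant]
(D) x + y  ->  (y) + (x) = x + y   [equals x + y: invariant]

Only option (D), x + y, is unchanged by the transformation.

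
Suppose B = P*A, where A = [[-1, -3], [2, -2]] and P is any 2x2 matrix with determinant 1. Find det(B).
8

By the multiplicative property of determinants, det(B) = det(P*A) = det(P) * det(A) = det(A),
so the determinant is invariant under multiplication by any determinant-1 matrix; we just need det(A).

det(A) = (-1)(-2) - (-3)(2) = 2 - (-6) = 8

Therefore det(B) = 1 * 8 = 8.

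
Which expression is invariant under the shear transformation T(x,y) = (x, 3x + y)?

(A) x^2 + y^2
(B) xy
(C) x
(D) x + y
C

Under the shear T(x,y) = (x, 3x + y):
Substitute the transformed coordinates into each option and compare with the original:
(A) x^2 + y^2  ->  (x)^2 + (3x + y)^2 = 10x^2 + 6xy + y^2   [differs from x^2 + y^2: not invariant]
(B) xy  ->  (x)(3x + y) = 3x^2 + xy   [differs from xy: not invariant]
(C) x  ->  (x) = x   [equals x: invariant]
(D) x + y  ->  (x) + (3x + y) = 4x + y   [differs from x + y: not invariant]

Only option (C), x, is unchanged by the transformation.
A vertical shear moves points parallel to the y-axis, so the x-coordinate (and any function of x alone) is unchanged.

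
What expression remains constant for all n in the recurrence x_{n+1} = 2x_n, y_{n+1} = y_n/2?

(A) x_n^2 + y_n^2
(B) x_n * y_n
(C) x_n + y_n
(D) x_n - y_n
B

For the recurrence x_{n+1} = 2x_n, y_{n+1} = y_n/2:

x_{n+1} * y_{n+1} = (2x_n) * (y_n/2) = x_n * y_n
The product is conserved.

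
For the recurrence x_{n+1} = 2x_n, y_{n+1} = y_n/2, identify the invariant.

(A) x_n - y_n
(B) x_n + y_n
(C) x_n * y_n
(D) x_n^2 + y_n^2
C

For the recurrence x_{n+1} = 2x_n, y_{n+1} = y_n/2:

x_{n+1} * y_{n+1} = (2x_n) * (y_n/2) = x_n * y_n
The product is conserved.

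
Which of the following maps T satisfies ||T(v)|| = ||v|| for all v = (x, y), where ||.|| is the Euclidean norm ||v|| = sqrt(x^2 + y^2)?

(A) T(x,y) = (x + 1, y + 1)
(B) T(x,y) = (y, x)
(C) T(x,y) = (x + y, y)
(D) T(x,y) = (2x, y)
B

A transformation preserves a norm if ||T(v)|| = ||v|| for every v; a single vector where the norm changes rules an option out.

(A) T(x,y) = (x + 1, y + 1): v = (1, 0) has norm sqrt((1)^2 + (0)^2) = 1, but T(v) = (2, 1) has norm sqrt(5) -- not preserved.
(B) T(x,y) = (y, x): preserves the norm -- it is an orthogonal map (a rotation/reflection), and (y)^2 + (x)^2 simplifies to x^2 + y^2.
(C) T(x,y) = (x + y, y): v = (0, 1) has norm sqrt((0)^2 + (1)^2) = 1, but T(v) = (1, 1) has norm sqrt(2) -- not preserved.
(D) T(x,y) = (2x, y): v = (1, 0) has norm sqrt((1)^2 + (0)^2) = 1, but T(v) = (2, 0) has norm 2 -- not preserved.

Therefore the answer is (B).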